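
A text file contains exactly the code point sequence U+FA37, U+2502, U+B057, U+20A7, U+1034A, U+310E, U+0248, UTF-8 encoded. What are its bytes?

EF A8 B7 E2 94 82 EB 81 97 E2 82 A7 F0 90 8D 8A E3 84 8E C9 88

U+FA37: 3-byte form → EF A8 B7.
U+2502: 3-byte form → E2 94 82.
U+B057: 3-byte form → EB 81 97.
U+20A7: 3-byte form → E2 82 A7.
U+1034A: 4-byte form → F0 90 8D 8A.
U+310E: 3-byte form → E3 84 8E.
U+0248: 2-byte form → C9 88.
Concatenated (21 bytes): EF A8 B7 E2 94 82 EB 81 97 E2 82 A7 F0 90 8D 8A E3 84 8E C9 88.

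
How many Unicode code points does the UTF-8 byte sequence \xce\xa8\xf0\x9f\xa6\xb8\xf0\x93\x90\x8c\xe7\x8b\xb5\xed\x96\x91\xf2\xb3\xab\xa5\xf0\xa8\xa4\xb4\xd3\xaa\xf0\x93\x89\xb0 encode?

9

Byte at offset 0: 0xCE = 11001110 → 2-byte char (#1). Advance 2.
Byte at offset 2: 0xF0 = 11110000 → 4-byte char (#2). Advance 4.
Byte at offset 6: 0xF0 = 11110000 → 4-byte char (#3). Advance 4.
Byte at offset 10: 0xE7 = 11100111 → 3-byte char (#4). Advance 3.
Byte at offset 13: 0xED = 11101101 → 3-byte char (#5). Advance 3.
Byte at offset 16: 0xF2 = 11110010 → 4-byte char (#6). Advance 4.
Byte at offset 20: 0xF0 = 11110000 → 4-byte char (#7). Advance 4.
Byte at offset 24: 0xD3 = 11010011 → 2-byte char (#8). Advance 2.
Byte at offset 26: 0xF0 = 11110000 → 4-byte char (#9). Advance 4.
Reached end at offset 30 after 9 code points.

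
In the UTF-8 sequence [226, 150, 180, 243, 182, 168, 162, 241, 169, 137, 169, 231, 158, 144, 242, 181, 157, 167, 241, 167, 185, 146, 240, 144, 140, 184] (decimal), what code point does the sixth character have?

U+67E52

Offset 0: leading byte 0xE2 = 11100010 → 3-byte char #1 = E2 96 B4.
Offset 3: leading byte 0xF3 = 11110011 → 4-byte char #2 = F3 B6 A8 A2.
Offset 7: leading byte 0xF1 = 11110001 → 4-byte char #3 = F1 A9 89 A9.
Offset 11: leading byte 0xE7 = 11100111 → 3-byte char #4 = E7 9E 90.
Offset 14: leading byte 0xF2 = 11110010 → 4-byte char #5 = F2 B5 9D A7.
Offset 18: leading byte 0xF1 = 11110001 → 4-byte char #6 = F1 A7 B9 92.
Leading byte 0xF1 = 11110001 matches 11110xxx → 4-byte sequence.
Byte 1: 0xF1 = 11110001, payload 001 (3 bits).
Byte 2: 0xA7 = 10100111 (10xxxxxx ✓), payload 100111.
Byte 3: 0xB9 = 10111001 (10xxxxxx ✓), payload 111001.
Byte 4: 0x92 = 10010010 (10xxxxxx ✓), payload 010010.
Concatenate: 001100111111001010010 = 0x67E52 (21 bits → U+67E52).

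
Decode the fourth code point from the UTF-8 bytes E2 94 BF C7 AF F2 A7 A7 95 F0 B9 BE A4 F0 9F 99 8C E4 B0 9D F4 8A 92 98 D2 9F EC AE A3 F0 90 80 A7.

U+39FA4

Offset 0: leading byte 0xE2 = 11100010 → 3-byte char #1 = E2 94 BF.
Offset 3: leading byte 0xC7 = 11000111 → 2-byte char #2 = C7 AF.
Offset 5: leading byte 0xF2 = 11110010 → 4-byte char #3 = F2 A7 A7 95.
Offset 9: leading byte 0xF0 = 11110000 → 4-byte char #4 = F0 B9 BE A4.
Leading byte 0xF0 = 11110000 matches 11110xxx → 4-byte sequence.
Byte 1: 0xF0 = 11110000, payload 000 (3 bits).
Byte 2: 0xB9 = 10111001 (10xxxxxx ✓), payload 111001.
Byte 3: 0xBE = 10111110 (10xxxxxx ✓), payload 111110.
Byte 4: 0xA4 = 10100100 (10xxxxxx ✓), payload 100100.
Concatenate: 000111001111110100100 = 0x39FA4 (21 bits → U+39FA4).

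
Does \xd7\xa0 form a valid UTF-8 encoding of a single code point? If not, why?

Leading byte 0xD7 = 11010111 → 2-byte form.
Continuation bytes 0xA0=10100000 all match 10xxxxxx.
Decoded value 0x5E0 is ≥ 0x80 (shortest form) and not a surrogate.

valid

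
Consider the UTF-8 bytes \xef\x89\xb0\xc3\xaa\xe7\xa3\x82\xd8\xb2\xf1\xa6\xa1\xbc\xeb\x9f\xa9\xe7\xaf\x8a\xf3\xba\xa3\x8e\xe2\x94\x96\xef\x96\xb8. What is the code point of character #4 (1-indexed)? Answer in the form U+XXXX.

U+0632

Offset 0: leading byte 0xEF = 11101111 → 3-byte char #1 = EF 89 B0.
Offset 3: leading byte 0xC3 = 11000011 → 2-byte char #2 = C3 AA.
Offset 5: leading byte 0xE7 = 11100111 → 3-byte char #3 = E7 A3 82.
Offset 8: leading byte 0xD8 = 11011000 → 2-byte char #4 = D8 B2.
Leading byte 0xD8 = 11011000 matches 110xxxxx → 2-byte sequence.
Byte 1: 0xD8 = 11011000, payload 11000 (5 bits).
Byte 2: 0xB2 = 10110010 (10xxxxxx ✓), payload 110010.
Concatenate: 11000110010 = 0x632 (11 bits → U+0632).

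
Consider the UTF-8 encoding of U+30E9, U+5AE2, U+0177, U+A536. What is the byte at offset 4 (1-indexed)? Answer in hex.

0xE5

1-indexed offset 4 is 0-indexed offset 3.
U+30E9 → 3-byte form E3 83 A9 at offsets 0–2.
U+5AE2 → 3-byte form E5 AB A2 at offsets 3–5.
Offset 3 falls in char 2's range; it's byte 1 of E5 AB A2 = 0xE5.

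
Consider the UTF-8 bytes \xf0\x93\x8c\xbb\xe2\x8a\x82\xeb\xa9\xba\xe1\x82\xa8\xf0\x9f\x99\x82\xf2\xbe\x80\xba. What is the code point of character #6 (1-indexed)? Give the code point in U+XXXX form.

U+BE03A

Offset 0: leading byte 0xF0 = 11110000 → 4-byte char #1 = F0 93 8C BB.
Offset 4: leading byte 0xE2 = 11100010 → 3-byte char #2 = E2 8A 82.
Offset 7: leading byte 0xEB = 11101011 → 3-byte char #3 = EB A9 BA.
Offset 10: leading byte 0xE1 = 11100001 → 3-byte char #4 = E1 82 A8.
Offset 13: leading byte 0xF0 = 11110000 → 4-byte char #5 = F0 9F 99 82.
Offset 17: leading byte 0xF2 = 11110010 → 4-byte char #6 = F2 BE 80 BA.
Leading byte 0xF2 = 11110010 matches 11110xxx → 4-byte sequence.
Byte 1: 0xF2 = 11110010, payload 010 (3 bits).
Byte 2: 0xBE = 10111110 (10xxxxxx ✓), payload 111110.
Byte 3: 0x80 = 10000000 (10xxxxxx ✓), payload 000000.
Byte 4: 0xBA = 10111010 (10xxxxxx ✓), payload 111010.
Concatenate: 010111110000000111010 = 0xBE03A (21 bits → U+BE03A).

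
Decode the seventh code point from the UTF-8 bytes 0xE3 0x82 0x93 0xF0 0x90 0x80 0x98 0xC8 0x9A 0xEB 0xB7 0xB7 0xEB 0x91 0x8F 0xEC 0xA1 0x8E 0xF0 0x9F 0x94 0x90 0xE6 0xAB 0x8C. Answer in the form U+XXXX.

U+1F510

Offset 0: leading byte 0xE3 = 11100011 → 3-byte char #1 = E3 82 93.
Offset 3: leading byte 0xF0 = 11110000 → 4-byte char #2 = F0 90 80 98.
Offset 7: leading byte 0xC8 = 11001000 → 2-byte char #3 = C8 9A.
Offset 9: leading byte 0xEB = 11101011 → 3-byte char #4 = EB B7 B7.
Offset 12: leading byte 0xEB = 11101011 → 3-byte char #5 = EB 91 8F.
Offset 15: leading byte 0xEC = 11101100 → 3-byte char #6 = EC A1 8E.
Offset 18: leading byte 0xF0 = 11110000 → 4-byte char #7 = F0 9F 94 90.
Leading byte 0xF0 = 11110000 matches 11110xxx → 4-byte sequence.
Byte 1: 0xF0 = 11110000, payload 000 (3 bits).
Byte 2: 0x9F = 10011111 (10xxxxxx ✓), payload 011111.
Byte 3: 0x94 = 10010100 (10xxxxxx ✓), payload 010100.
Byte 4: 0x90 = 10010000 (10xxxxxx ✓), payload 010000.
Concatenate: 000011111010100010000 = 0x1F510 (21 bits → U+1F510).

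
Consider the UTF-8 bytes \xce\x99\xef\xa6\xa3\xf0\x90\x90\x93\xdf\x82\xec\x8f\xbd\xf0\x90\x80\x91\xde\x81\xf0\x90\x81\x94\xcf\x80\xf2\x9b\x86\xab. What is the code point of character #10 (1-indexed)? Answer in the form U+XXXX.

Offset 0: leading byte 0xCE = 11001110 → 2-byte char #1 = CE 99.
Offset 2: leading byte 0xEF = 11101111 → 3-byte char #2 = EF A6 A3.
Offset 5: leading byte 0xF0 = 11110000 → 4-byte char #3 = F0 90 90 93.
Offset 9: leading byte 0xDF = 11011111 → 2-byte char #4 = DF 82.
Offset 11: leading byte 0xEC = 11101100 → 3-byte char #5 = EC 8F BD.
Offset 14: leading byte 0xF0 = 11110000 → 4-byte char #6 = F0 90 80 91.
Offset 18: leading byte 0xDE = 11011110 → 2-byte char #7 = DE 81.
Offset 20: leading byte 0xF0 = 11110000 → 4-byte char #8 = F0 90 81 94.
Offset 24: leading byte 0xCF = 11001111 → 2-byte char #9 = CF 80.
Offset 26: leading byte 0xF2 = 11110010 → 4-byte char #10 = F2 9B 86 AB.
Leading byte 0xF2 = 11110010 matches 11110xxx → 4-byte sequence.
Byte 1: 0xF2 = 11110010, payload 010 (3 bits).
Byte 2: 0x9B = 10011011 (10xxxxxx ✓), payload 011011.
Byte 3: 0x86 = 10000110 (10xxxxxx ✓), payload 000110.
Byte 4: 0xAB = 10101011 (10xxxxxx ✓), payload 101011.
Concatenate: 010011011000110101011 = 0x9B1AB (21 bits → U+9B1AB).

U+9B1AB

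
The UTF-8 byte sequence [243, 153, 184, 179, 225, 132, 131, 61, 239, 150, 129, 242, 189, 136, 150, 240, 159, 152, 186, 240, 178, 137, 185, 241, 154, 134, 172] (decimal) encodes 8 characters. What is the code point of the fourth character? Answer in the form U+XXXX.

Offset 0: leading byte 0xF3 = 11110011 → 4-byte char #1 = F3 99 B8 B3.
Offset 4: leading byte 0xE1 = 11100001 → 3-byte char #2 = E1 84 83.
Offset 7: leading byte 0x3D = 00111101 → 1-byte char #3 = 3D.
Offset 8: leading byte 0xEF = 11101111 → 3-byte char #4 = EF 96 81.
Leading byte 0xEF = 11101111 matches 1110xxxx → 3-byte sequence.
Byte 1: 0xEF = 11101111, payload 1111 (4 bits).
Byte 2: 0x96 = 10010110 (10xxxxxx ✓), payload 010110.
Byte 3: 0x81 = 10000001 (10xxxxxx ✓), payload 000001.
Concatenate: 1111010110000001 = 0xF581 (16 bits → U+F581).

U+F581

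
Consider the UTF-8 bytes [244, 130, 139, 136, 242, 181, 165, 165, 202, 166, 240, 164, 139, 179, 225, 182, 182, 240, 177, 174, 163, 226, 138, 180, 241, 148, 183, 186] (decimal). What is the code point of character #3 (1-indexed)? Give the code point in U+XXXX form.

U+02A6

Offset 0: leading byte 0xF4 = 11110100 → 4-byte char #1 = F4 82 8B 88.
Offset 4: leading byte 0xF2 = 11110010 → 4-byte char #2 = F2 B5 A5 A5.
Offset 8: leading byte 0xCA = 11001010 → 2-byte char #3 = CA A6.
Leading byte 0xCA = 11001010 matches 110xxxxx → 2-byte sequence.
Byte 1: 0xCA = 11001010, payload 01010 (5 bits).
Byte 2: 0xA6 = 10100110 (10xxxxxx ✓), payload 100110.
Concatenate: 01010100110 = 0x2A6 (11 bits → U+02A6).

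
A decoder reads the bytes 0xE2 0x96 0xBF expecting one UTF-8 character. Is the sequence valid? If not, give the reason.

valid

Leading byte 0xE2 = 11100010 → 3-byte form.
Continuation bytes 0x96=10010110, 0xBF=10111111 all match 10xxxxxx.
Decoded value 0x25BF is ≥ 0x800 (shortest form) and not a surrogate.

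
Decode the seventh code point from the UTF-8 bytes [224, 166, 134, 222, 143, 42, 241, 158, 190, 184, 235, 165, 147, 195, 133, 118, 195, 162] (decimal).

Offset 0: leading byte 0xE0 = 11100000 → 3-byte char #1 = E0 A6 86.
Offset 3: leading byte 0xDE = 11011110 → 2-byte char #2 = DE 8F.
Offset 5: leading byte 0x2A = 00101010 → 1-byte char #3 = 2A.
Offset 6: leading byte 0xF1 = 11110001 → 4-byte char #4 = F1 9E BE B8.
Offset 10: leading byte 0xEB = 11101011 → 3-byte char #5 = EB A5 93.
Offset 13: leading byte 0xC3 = 11000011 → 2-byte char #6 = C3 85.
Offset 15: leading byte 0x76 = 01110110 → 1-byte char #7 = 76.
Leading byte 0x76 = 01110110 matches 0xxxxxxx → 1-byte sequence.
Byte 1: 0x76 = 01110110, payload 1110110 (7 bits).
Concatenate: 1110110 = 0x76 (7 bits → U+0076).

U+0076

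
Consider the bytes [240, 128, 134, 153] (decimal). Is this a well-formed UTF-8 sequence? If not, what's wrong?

Leading byte 0xF0 = 11110000 → 4-byte form.
Continuation bytes all match 10xxxxxx. Payload decodes to 0x199.
But 0x199 < 0x10000, the minimum for a 4-byte sequence — this is an overlong encoding.

invalid (overlong encoding)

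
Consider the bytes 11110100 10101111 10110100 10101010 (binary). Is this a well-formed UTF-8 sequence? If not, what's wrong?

Leading byte 0xF4 = 11110100 → 4-byte form.
Payload = 0x12FD2A, which exceeds U+10FFFF, the maximum Unicode code point. (Leading bytes F5–FF, or F4 followed by ≥ 0x90, are invalid.)

invalid (encodes a value above U+10FFFF)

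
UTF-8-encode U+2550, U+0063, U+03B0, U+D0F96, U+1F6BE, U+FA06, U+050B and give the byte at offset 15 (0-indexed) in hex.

0xA8

U+2550 → 3-byte form E2 95 90 at offsets 0–2.
U+0063 → 1-byte form 63 at offsets 3–3.
U+03B0 → 2-byte form CE B0 at offsets 4–5.
U+D0F96 → 4-byte form F3 90 BE 96 at offsets 6–9.
U+1F6BE → 4-byte form F0 9F 9A BE at offsets 10–13.
U+FA06 → 3-byte form EF A8 86 at offsets 14–16.
Offset 15 falls in char 6's range; it's byte 2 of EF A8 86 = 0xA8.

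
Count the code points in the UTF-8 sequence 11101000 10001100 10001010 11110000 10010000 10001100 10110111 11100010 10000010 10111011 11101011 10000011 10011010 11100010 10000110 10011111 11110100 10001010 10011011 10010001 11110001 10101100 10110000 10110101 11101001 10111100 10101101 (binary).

Byte at offset 0: 0xE8 = 11101000 → 3-byte char (#1). Advance 3.
Byte at offset 3: 0xF0 = 11110000 → 4-byte char (#2). Advance 4.
Byte at offset 7: 0xE2 = 11100010 → 3-byte char (#3). Advance 3.
Byte at offset 10: 0xEB = 11101011 → 3-byte char (#4). Advance 3.
Byte at offset 13: 0xE2 = 11100010 → 3-byte char (#5). Advance 3.
Byte at offset 16: 0xF4 = 11110100 → 4-byte char (#6). Advance 4.
Byte at offset 20: 0xF1 = 11110001 → 4-byte char (#7). Advance 4.
Byte at offset 24: 0xE9 = 11101001 → 3-byte char (#8). Advance 3.
Reached end at offset 27 after 8 code points.

8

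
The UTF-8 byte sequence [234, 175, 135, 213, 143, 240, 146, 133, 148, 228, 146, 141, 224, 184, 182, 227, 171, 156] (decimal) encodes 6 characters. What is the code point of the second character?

U+054F

Offset 0: leading byte 0xEA = 11101010 → 3-byte char #1 = EA AF 87.
Offset 3: leading byte 0xD5 = 11010101 → 2-byte char #2 = D5 8F.
Leading byte 0xD5 = 11010101 matches 110xxxxx → 2-byte sequence.
Byte 1: 0xD5 = 11010101, payload 10101 (5 bits).
Byte 2: 0x8F = 10001111 (10xxxxxx ✓), payload 001111.
Concatenate: 10101001111 = 0x54F (11 bits → U+054F).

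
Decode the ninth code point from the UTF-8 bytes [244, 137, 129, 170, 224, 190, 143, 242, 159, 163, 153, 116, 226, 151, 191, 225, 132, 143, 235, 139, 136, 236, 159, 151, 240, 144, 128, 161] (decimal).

U+10021

Offset 0: leading byte 0xF4 = 11110100 → 4-byte char #1 = F4 89 81 AA.
Offset 4: leading byte 0xE0 = 11100000 → 3-byte char #2 = E0 BE 8F.
Offset 7: leading byte 0xF2 = 11110010 → 4-byte char #3 = F2 9F A3 99.
Offset 11: leading byte 0x74 = 01110100 → 1-byte char #4 = 74.
Offset 12: leading byte 0xE2 = 11100010 → 3-byte char #5 = E2 97 BF.
Offset 15: leading byte 0xE1 = 11100001 → 3-byte char #6 = E1 84 8F.
Offset 18: leading byte 0xEB = 11101011 → 3-byte char #7 = EB 8B 88.
Offset 21: leading byte 0xEC = 11101100 → 3-byte char #8 = EC 9F 97.
Offset 24: leading byte 0xF0 = 11110000 → 4-byte char #9 = F0 90 80 A1.
Leading byte 0xF0 = 11110000 matches 11110xxx → 4-byte sequence.
Byte 1: 0xF0 = 11110000, payload 000 (3 bits).
Byte 2: 0x90 = 10010000 (10xxxxxx ✓), payload 010000.
Byte 3: 0x80 = 10000000 (10xxxxxx ✓), payload 000000.
Byte 4: 0xA1 = 10100001 (10xxxxxx ✓), payload 100001.
Concatenate: 000010000000000100001 = 0x10021 (21 bits → U+10021).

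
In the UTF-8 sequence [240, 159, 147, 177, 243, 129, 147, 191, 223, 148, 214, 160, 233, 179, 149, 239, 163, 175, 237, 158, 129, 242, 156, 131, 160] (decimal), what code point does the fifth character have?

U+9CD5

Offset 0: leading byte 0xF0 = 11110000 → 4-byte char #1 = F0 9F 93 B1.
Offset 4: leading byte 0xF3 = 11110011 → 4-byte char #2 = F3 81 93 BF.
Offset 8: leading byte 0xDF = 11011111 → 2-byte char #3 = DF 94.
Offset 10: leading byte 0xD6 = 11010110 → 2-byte char #4 = D6 A0.
Offset 12: leading byte 0xE9 = 11101001 → 3-byte char #5 = E9 B3 95.
Leading byte 0xE9 = 11101001 matches 1110xxxx → 3-byte sequence.
Byte 1: 0xE9 = 11101001, payload 1001 (4 bits).
Byte 2: 0xB3 = 10110011 (10xxxxxx ✓), payload 110011.
Byte 3: 0x95 = 10010101 (10xxxxxx ✓), payload 010101.
Concatenate: 1001110011010101 = 0x9CD5 (16 bits → U+9CD5).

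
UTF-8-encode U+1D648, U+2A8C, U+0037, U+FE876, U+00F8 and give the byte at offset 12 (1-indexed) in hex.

1-indexed offset 12 is 0-indexed offset 11.
U+1D648 → 4-byte form F0 9D 99 88 at offsets 0–3.
U+2A8C → 3-byte form E2 AA 8C at offsets 4–6.
U+0037 → 1-byte form 37 at offsets 7–7.
U+FE876 → 4-byte form F3 BE A1 B6 at offsets 8–11.
Offset 11 falls in char 4's range; it's byte 4 of F3 BE A1 B6 = 0xB6.

0xB6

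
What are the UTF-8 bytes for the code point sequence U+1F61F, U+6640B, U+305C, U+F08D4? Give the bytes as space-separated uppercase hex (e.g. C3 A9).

F0 9F 98 9F F1 A6 90 8B E3 81 9C F3 B0 A3 94

U+1F61F: 4-byte form → F0 9F 98 9F.
U+6640B: 4-byte form → F1 A6 90 8B.
U+305C: 3-byte form → E3 81 9C.
U+F08D4: 4-byte form → F3 B0 A3 94.
Concatenated (15 bytes): F0 9F 98 9F F1 A6 90 8B E3 81 9C F3 B0 A3 94.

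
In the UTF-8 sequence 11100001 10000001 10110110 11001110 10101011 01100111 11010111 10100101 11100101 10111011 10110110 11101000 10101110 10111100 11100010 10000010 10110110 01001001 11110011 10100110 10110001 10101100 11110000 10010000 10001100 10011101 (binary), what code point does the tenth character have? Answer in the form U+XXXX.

Offset 0: leading byte 0xE1 = 11100001 → 3-byte char #1 = E1 81 B6.
Offset 3: leading byte 0xCE = 11001110 → 2-byte char #2 = CE AB.
Offset 5: leading byte 0x67 = 01100111 → 1-byte char #3 = 67.
Offset 6: leading byte 0xD7 = 11010111 → 2-byte char #4 = D7 A5.
Offset 8: leading byte 0xE5 = 11100101 → 3-byte char #5 = E5 BB B6.
Offset 11: leading byte 0xE8 = 11101000 → 3-byte char #6 = E8 AE BC.
Offset 14: leading byte 0xE2 = 11100010 → 3-byte char #7 = E2 82 B6.
Offset 17: leading byte 0x49 = 01001001 → 1-byte char #8 = 49.
Offset 18: leading byte 0xF3 = 11110011 → 4-byte char #9 = F3 A6 B1 AC.
Offset 22: leading byte 0xF0 = 11110000 → 4-byte char #10 = F0 90 8C 9D.
Leading byte 0xF0 = 11110000 matches 11110xxx → 4-byte sequence.
Byte 1: 0xF0 = 11110000, payload 000 (3 bits).
Byte 2: 0x90 = 10010000 (10xxxxxx ✓), payload 010000.
Byte 3: 0x8C = 10001100 (10xxxxxx ✓), payload 001100.
Byte 4: 0x9D = 10011101 (10xxxxxx ✓), payload 011101.
Concatenate: 000010000001100011101 = 0x1031D (21 bits → U+1031D).

U+1031D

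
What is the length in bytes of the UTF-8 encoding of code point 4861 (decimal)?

3

U+12FD = 0x12FD. UTF-8 uses 1 byte below 0x80, 2 below 0x800, 3 below 0x10000, 4 up to 0x10FFFF. 0x12FD is in U+0800–U+FFFF → 3 bytes.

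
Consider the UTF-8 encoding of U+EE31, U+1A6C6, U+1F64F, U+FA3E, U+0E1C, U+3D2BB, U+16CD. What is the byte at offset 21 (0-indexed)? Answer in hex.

0xE1

U+EE31 → 3-byte form EE B8 B1 at offsets 0–2.
U+1A6C6 → 4-byte form F0 9A 9B 86 at offsets 3–6.
U+1F64F → 4-byte form F0 9F 99 8F at offsets 7–10.
U+FA3E → 3-byte form EF A8 BE at offsets 11–13.
U+0E1C → 3-byte form E0 B8 9C at offsets 14–16.
U+3D2BB → 4-byte form F0 BD 8A BB at offsets 17–20.
U+16CD → 3-byte form E1 9B 8D at offsets 21–23.
Offset 21 falls in char 7's range; it's byte 1 of E1 9B 8D = 0xE1.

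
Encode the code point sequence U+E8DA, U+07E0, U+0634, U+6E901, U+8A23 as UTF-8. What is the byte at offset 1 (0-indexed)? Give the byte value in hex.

0xA3

U+E8DA → 3-byte form EE A3 9A at offsets 0–2.
Offset 1 falls in char 1's range; it's byte 2 of EE A3 9A = 0xA3.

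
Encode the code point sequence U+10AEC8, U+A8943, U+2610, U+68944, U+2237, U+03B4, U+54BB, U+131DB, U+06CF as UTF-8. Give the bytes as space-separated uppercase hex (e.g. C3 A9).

U+10AEC8: 4-byte form → F4 8A BB 88.
U+A8943: 4-byte form → F2 A8 A5 83.
U+2610: 3-byte form → E2 98 90.
U+68944: 4-byte form → F1 A8 A5 84.
U+2237: 3-byte form → E2 88 B7.
U+03B4: 2-byte form → CE B4.
U+54BB: 3-byte form → E5 92 BB.
U+131DB: 4-byte form → F0 93 87 9B.
U+06CF: 2-byte form → DB 8F.
Concatenated (29 bytes): F4 8A BB 88 F2 A8 A5 83 E2 98 90 F1 A8 A5 84 E2 88 B7 CE B4 E5 92 BB F0 93 87 9B DB 8F.

F4 8A BB 88 F2 A8 A5 83 E2 98 90 F1 A8 A5 84 E2 88 B7 CE B4 E5 92 BB F0 93 87 9B DB 8F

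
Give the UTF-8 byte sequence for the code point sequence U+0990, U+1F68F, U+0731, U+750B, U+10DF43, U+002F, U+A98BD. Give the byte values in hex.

U+0990: 3-byte form → E0 A6 90.
U+1F68F: 4-byte form → F0 9F 9A 8F.
U+0731: 2-byte form → DC B1.
U+750B: 3-byte form → E7 94 8B.
U+10DF43: 4-byte form → F4 8D BD 83.
U+002F: 1-byte form → 2F.
U+A98BD: 4-byte form → F2 A9 A2 BD.
Concatenated (21 bytes): E0 A6 90 F0 9F 9A 8F DC B1 E7 94 8B F4 8D BD 83 2F F2 A9 A2 BD.

E0 A6 90 F0 9F 9A 8F DC B1 E7 94 8B F4 8D BD 83 2F F2 A9 A2 BD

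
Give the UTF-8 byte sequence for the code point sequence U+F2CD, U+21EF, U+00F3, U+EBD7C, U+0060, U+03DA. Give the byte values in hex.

EF 8B 8D E2 87 AF C3 B3 F3 AB B5 BC 60 CF 9A

U+F2CD: 3-byte form → EF 8B 8D.
U+21EF: 3-byte form → E2 87 AF.
U+00F3: 2-byte form → C3 B3.
U+EBD7C: 4-byte form → F3 AB B5 BC.
U+0060: 1-byte form → 60.
U+03DA: 2-byte form → CF 9A.
Concatenated (15 bytes): EF 8B 8D E2 87 AF C3 B3 F3 AB B5 BC 60 CF 9A.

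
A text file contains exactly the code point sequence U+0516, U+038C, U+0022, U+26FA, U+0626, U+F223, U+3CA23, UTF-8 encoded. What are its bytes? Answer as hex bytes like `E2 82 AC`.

U+0516: 2-byte form → D4 96.
U+038C: 2-byte form → CE 8C.
U+0022: 1-byte form → 22.
U+26FA: 3-byte form → E2 9B BA.
U+0626: 2-byte form → D8 A6.
U+F223: 3-byte form → EF 88 A3.
U+3CA23: 4-byte form → F0 BC A8 A3.
Concatenated (17 bytes): D4 96 CE 8C 22 E2 9B BA D8 A6 EF 88 A3 F0 BC A8 A3.

D4 96 CE 8C 22 E2 9B BA D8 A6 EF 88 A3 F0 BC A8 A3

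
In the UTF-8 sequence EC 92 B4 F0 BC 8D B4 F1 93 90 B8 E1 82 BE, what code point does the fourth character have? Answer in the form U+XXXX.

U+10BE

Offset 0: leading byte 0xEC = 11101100 → 3-byte char #1 = EC 92 B4.
Offset 3: leading byte 0xF0 = 11110000 → 4-byte char #2 = F0 BC 8D B4.
Offset 7: leading byte 0xF1 = 11110001 → 4-byte char #3 = F1 93 90 B8.
Offset 11: leading byte 0xE1 = 11100001 → 3-byte char #4 = E1 82 BE.
Leading byte 0xE1 = 11100001 matches 1110xxxx → 3-byte sequence.
Byte 1: 0xE1 = 11100001, payload 0001 (4 bits).
Byte 2: 0x82 = 10000010 (10xxxxxx ✓), payload 000010.
Byte 3: 0xBE = 10111110 (10xxxxxx ✓), payload 111110.
Concatenate: 0001000010111110 = 0x10BE (16 bits → U+10BE).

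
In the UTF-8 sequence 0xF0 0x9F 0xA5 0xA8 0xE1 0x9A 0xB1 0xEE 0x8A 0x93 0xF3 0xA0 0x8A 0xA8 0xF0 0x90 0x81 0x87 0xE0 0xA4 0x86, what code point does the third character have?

U+E293

Offset 0: leading byte 0xF0 = 11110000 → 4-byte char #1 = F0 9F A5 A8.
Offset 4: leading byte 0xE1 = 11100001 → 3-byte char #2 = E1 9A B1.
Offset 7: leading byte 0xEE = 11101110 → 3-byte char #3 = EE 8A 93.
Leading byte 0xEE = 11101110 matches 1110xxxx → 3-byte sequence.
Byte 1: 0xEE = 11101110, payload 1110 (4 bits).
Byte 2: 0x8A = 10001010 (10xxxxxx ✓), payload 001010.
Byte 3: 0x93 = 10010011 (10xxxxxx ✓), payload 010011.
Concatenate: 1110001010010011 = 0xE293 (16 bits → U+E293).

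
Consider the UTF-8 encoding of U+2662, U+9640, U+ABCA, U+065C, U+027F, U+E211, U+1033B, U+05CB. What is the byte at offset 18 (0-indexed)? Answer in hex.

U+2662 → 3-byte form E2 99 A2 at offsets 0–2.
U+9640 → 3-byte form E9 99 80 at offsets 3–5.
U+ABCA → 3-byte form EA AF 8A at offsets 6–8.
U+065C → 2-byte form D9 9C at offsets 9–10.
U+027F → 2-byte form C9 BF at offsets 11–12.
U+E211 → 3-byte form EE 88 91 at offsets 13–15.
U+1033B → 4-byte form F0 90 8C BB at offsets 16–19.
Offset 18 falls in char 7's range; it's byte 3 of F0 90 8C BB = 0x8C.

0x8C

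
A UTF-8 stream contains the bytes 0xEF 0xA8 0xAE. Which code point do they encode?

U+FA2E

Leading byte 0xEF = 11101111 matches 1110xxxx → 3-byte sequence.
Byte 1: 0xEF = 11101111, payload 1111 (4 bits).
Byte 2: 0xA8 = 10101000 (10xxxxxx ✓), payload 101000.
Byte 3: 0xAE = 10101110 (10xxxxxx ✓), payload 101110.
Concatenate: 1111101000101110 = 0xFA2E (16 bits → U+FA2E).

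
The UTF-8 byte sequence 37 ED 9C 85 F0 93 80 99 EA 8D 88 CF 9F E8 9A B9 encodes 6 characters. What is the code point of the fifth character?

U+03DF

Offset 0: leading byte 0x37 = 00110111 → 1-byte char #1 = 37.
Offset 1: leading byte 0xED = 11101101 → 3-byte char #2 = ED 9C 85.
Offset 4: leading byte 0xF0 = 11110000 → 4-byte char #3 = F0 93 80 99.
Offset 8: leading byte 0xEA = 11101010 → 3-byte char #4 = EA 8D 88.
Offset 11: leading byte 0xCF = 11001111 → 2-byte char #5 = CF 9F.
Leading byte 0xCF = 11001111 matches 110xxxxx → 2-byte sequence.
Byte 1: 0xCF = 11001111, payload 01111 (5 bits).
Byte 2: 0x9F = 10011111 (10xxxxxx ✓), payload 011111.
Concatenate: 01111011111 = 0x3DF (11 bits → U+03DF).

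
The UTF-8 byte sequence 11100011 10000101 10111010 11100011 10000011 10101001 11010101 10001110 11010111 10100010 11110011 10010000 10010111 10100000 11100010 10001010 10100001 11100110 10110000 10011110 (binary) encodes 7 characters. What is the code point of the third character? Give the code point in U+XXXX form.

Offset 0: leading byte 0xE3 = 11100011 → 3-byte char #1 = E3 85 BA.
Offset 3: leading byte 0xE3 = 11100011 → 3-byte char #2 = E3 83 A9.
Offset 6: leading byte 0xD5 = 11010101 → 2-byte char #3 = D5 8E.
Leading byte 0xD5 = 11010101 matches 110xxxxx → 2-byte sequence.
Byte 1: 0xD5 = 11010101, payload 10101 (5 bits).
Byte 2: 0x8E = 10001110 (10xxxxxx ✓), payload 001110.
Concatenate: 10101001110 = 0x54E (11 bits → U+054E).

U+054E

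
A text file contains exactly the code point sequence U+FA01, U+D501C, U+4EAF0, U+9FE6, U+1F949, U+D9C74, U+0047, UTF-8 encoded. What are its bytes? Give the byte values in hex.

U+FA01: 3-byte form → EF A8 81.
U+D501C: 4-byte form → F3 95 80 9C.
U+4EAF0: 4-byte form → F1 8E AB B0.
U+9FE6: 3-byte form → E9 BF A6.
U+1F949: 4-byte form → F0 9F A5 89.
U+D9C74: 4-byte form → F3 99 B1 B4.
U+0047: 1-byte form → 47.
Concatenated (23 bytes): EF A8 81 F3 95 80 9C F1 8E AB B0 E9 BF A6 F0 9F A5 89 F3 99 B1 B4 47.

EF A8 81 F3 95 80 9C F1 8E AB B0 E9 BF A6 F0 9F A5 89 F3 99 B1 B4 47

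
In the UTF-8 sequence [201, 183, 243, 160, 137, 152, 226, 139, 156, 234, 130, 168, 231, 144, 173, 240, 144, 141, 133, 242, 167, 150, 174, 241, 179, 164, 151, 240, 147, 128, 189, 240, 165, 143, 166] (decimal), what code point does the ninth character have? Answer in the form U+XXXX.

U+1303D

Offset 0: leading byte 0xC9 = 11001001 → 2-byte char #1 = C9 B7.
Offset 2: leading byte 0xF3 = 11110011 → 4-byte char #2 = F3 A0 89 98.
Offset 6: leading byte 0xE2 = 11100010 → 3-byte char #3 = E2 8B 9C.
Offset 9: leading byte 0xEA = 11101010 → 3-byte char #4 = EA 82 A8.
Offset 12: leading byte 0xE7 = 11100111 → 3-byte char #5 = E7 90 AD.
Offset 15: leading byte 0xF0 = 11110000 → 4-byte char #6 = F0 90 8D 85.
Offset 19: leading byte 0xF2 = 11110010 → 4-byte char #7 = F2 A7 96 AE.
Offset 23: leading byte 0xF1 = 11110001 → 4-byte char #8 = F1 B3 A4 97.
Offset 27: leading byte 0xF0 = 11110000 → 4-byte char #9 = F0 93 80 BD.
Leading byte 0xF0 = 11110000 matches 11110xxx → 4-byte sequence.
Byte 1: 0xF0 = 11110000, payload 000 (3 bits).
Byte 2: 0x93 = 10010011 (10xxxxxx ✓), payload 010011.
Byte 3: 0x80 = 10000000 (10xxxxxx ✓), payload 000000.
Byte 4: 0xBD = 10111101 (10xxxxxx ✓), payload 111101.
Concatenate: 000010011000000111101 = 0x1303D (21 bits → U+1303D).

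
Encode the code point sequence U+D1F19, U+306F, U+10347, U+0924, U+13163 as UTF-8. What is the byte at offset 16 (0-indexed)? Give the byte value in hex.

U+D1F19 → 4-byte form F3 91 BC 99 at offsets 0–3.
U+306F → 3-byte form E3 81 AF at offsets 4–6.
U+10347 → 4-byte form F0 90 8D 87 at offsets 7–10.
U+0924 → 3-byte form E0 A4 A4 at offsets 11–13.
U+13163 → 4-byte form F0 93 85 A3 at offsets 14–17.
Offset 16 falls in char 5's range; it's byte 3 of F0 93 85 A3 = 0x85.

0x85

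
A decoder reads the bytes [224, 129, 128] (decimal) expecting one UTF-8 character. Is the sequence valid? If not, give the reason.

invalid (overlong encoding)

Leading byte 0xE0 = 11100000 → 3-byte form.
Continuation bytes all match 10xxxxxx. Payload decodes to 0x40.
But 0x40 < 0x800, the minimum for a 3-byte sequence — this is an overlong encoding.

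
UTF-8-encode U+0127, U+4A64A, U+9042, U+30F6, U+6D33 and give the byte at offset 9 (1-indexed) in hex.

0x82

1-indexed offset 9 is 0-indexed offset 8.
U+0127 → 2-byte form C4 A7 at offsets 0–1.
U+4A64A → 4-byte form F1 8A 99 8A at offsets 2–5.
U+9042 → 3-byte form E9 81 82 at offsets 6–8.
Offset 8 falls in char 3's range; it's byte 3 of E9 81 82 = 0x82.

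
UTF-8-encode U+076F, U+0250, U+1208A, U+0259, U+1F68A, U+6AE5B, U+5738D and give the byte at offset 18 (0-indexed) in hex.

U+076F → 2-byte form DD AF at offsets 0–1.
U+0250 → 2-byte form C9 90 at offsets 2–3.
U+1208A → 4-byte form F0 92 82 8A at offsets 4–7.
U+0259 → 2-byte form C9 99 at offsets 8–9.
U+1F68A → 4-byte form F0 9F 9A 8A at offsets 10–13.
U+6AE5B → 4-byte form F1 AA B9 9B at offsets 14–17.
U+5738D → 4-byte form F1 97 8E 8D at offsets 18–21.
Offset 18 falls in char 7's range; it's byte 1 of F1 97 8E 8D = 0xF1.

0xF1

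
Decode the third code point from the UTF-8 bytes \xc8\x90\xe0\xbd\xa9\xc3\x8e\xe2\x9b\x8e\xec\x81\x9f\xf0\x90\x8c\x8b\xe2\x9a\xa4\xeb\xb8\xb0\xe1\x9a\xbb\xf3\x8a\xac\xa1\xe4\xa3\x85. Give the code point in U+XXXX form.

U+00CE

Offset 0: leading byte 0xC8 = 11001000 → 2-byte char #1 = C8 90.
Offset 2: leading byte 0xE0 = 11100000 → 3-byte char #2 = E0 BD A9.
Offset 5: leading byte 0xC3 = 11000011 → 2-byte char #3 = C3 8E.
Leading byte 0xC3 = 11000011 matches 110xxxxx → 2-byte sequence.
Byte 1: 0xC3 = 11000011, payload 00011 (5 bits).
Byte 2: 0x8E = 10001110 (10xxxxxx ✓), payload 001110.
Concatenate: 00011001110 = 0xCE (11 bits → U+00CE).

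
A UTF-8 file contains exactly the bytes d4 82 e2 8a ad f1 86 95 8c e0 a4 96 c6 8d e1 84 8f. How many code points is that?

6

Byte at offset 0: 0xD4 = 11010100 → 2-byte char (#1). Advance 2.
Byte at offset 2: 0xE2 = 11100010 → 3-byte char (#2). Advance 3.
Byte at offset 5: 0xF1 = 11110001 → 4-byte char (#3). Advance 4.
Byte at offset 9: 0xE0 = 11100000 → 3-byte char (#4). Advance 3.
Byte at offset 12: 0xC6 = 11000110 → 2-byte char (#5). Advance 2.
Byte at offset 14: 0xE1 = 11100001 → 3-byte char (#6). Advance 3.
Reached end at offset 17 after 6 code points.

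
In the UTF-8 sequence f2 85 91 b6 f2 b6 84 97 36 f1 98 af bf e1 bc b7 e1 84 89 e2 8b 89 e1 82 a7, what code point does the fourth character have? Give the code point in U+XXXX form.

U+58BFF

Offset 0: leading byte 0xF2 = 11110010 → 4-byte char #1 = F2 85 91 B6.
Offset 4: leading byte 0xF2 = 11110010 → 4-byte char #2 = F2 B6 84 97.
Offset 8: leading byte 0x36 = 00110110 → 1-byte char #3 = 36.
Offset 9: leading byte 0xF1 = 11110001 → 4-byte char #4 = F1 98 AF BF.
Leading byte 0xF1 = 11110001 matches 11110xxx → 4-byte sequence.
Byte 1: 0xF1 = 11110001, payload 001 (3 bits).
Byte 2: 0x98 = 10011000 (10xxxxxx ✓), payload 011000.
Byte 3: 0xAF = 10101111 (10xxxxxx ✓), payload 101111.
Byte 4: 0xBF = 10111111 (10xxxxxx ✓), payload 111111.
Concatenate: 001011000101111111111 = 0x58BFF (21 bits → U+58BFF).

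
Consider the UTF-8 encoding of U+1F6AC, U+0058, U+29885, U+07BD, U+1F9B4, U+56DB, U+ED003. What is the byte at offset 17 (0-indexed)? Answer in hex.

U+1F6AC → 4-byte form F0 9F 9A AC at offsets 0–3.
U+0058 → 1-byte form 58 at offsets 4–4.
U+29885 → 4-byte form F0 A9 A2 85 at offsets 5–8.
U+07BD → 2-byte form DE BD at offsets 9–10.
U+1F9B4 → 4-byte form F0 9F A6 B4 at offsets 11–14.
U+56DB → 3-byte form E5 9B 9B at offsets 15–17.
Offset 17 falls in char 6's range; it's byte 3 of E5 9B 9B = 0x9B.

0x9B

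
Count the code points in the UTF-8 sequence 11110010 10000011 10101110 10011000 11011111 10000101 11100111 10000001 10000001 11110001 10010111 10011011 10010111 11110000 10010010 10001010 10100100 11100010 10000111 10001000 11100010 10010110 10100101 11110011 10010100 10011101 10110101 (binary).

8

Byte at offset 0: 0xF2 = 11110010 → 4-byte char (#1). Advance 4.
Byte at offset 4: 0xDF = 11011111 → 2-byte char (#2). Advance 2.
Byte at offset 6: 0xE7 = 11100111 → 3-byte char (#3). Advance 3.
Byte at offset 9: 0xF1 = 11110001 → 4-byte char (#4). Advance 4.
Byte at offset 13: 0xF0 = 11110000 → 4-byte char (#5). Advance 4.
Byte at offset 17: 0xE2 = 11100010 → 3-byte char (#6). Advance 3.
Byte at offset 20: 0xE2 = 11100010 → 3-byte char (#7). Advance 3.
Byte at offset 23: 0xF3 = 11110011 → 4-byte char (#8). Advance 4.
Reached end at offset 27 after 8 code points.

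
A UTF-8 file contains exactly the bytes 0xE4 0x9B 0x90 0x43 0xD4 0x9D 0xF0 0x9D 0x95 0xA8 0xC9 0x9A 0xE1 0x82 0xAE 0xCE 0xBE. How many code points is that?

Byte at offset 0: 0xE4 = 11100100 → 3-byte char (#1). Advance 3.
Byte at offset 3: 0x43 = 01000011 → 1-byte char (#2). Advance 1.
Byte at offset 4: 0xD4 = 11010100 → 2-byte char (#3). Advance 2.
Byte at offset 6: 0xF0 = 11110000 → 4-byte char (#4). Advance 4.
Byte at offset 10: 0xC9 = 11001001 → 2-byte char (#5). Advance 2.
Byte at offset 12: 0xE1 = 11100001 → 3-byte char (#6). Advance 3.
Byte at offset 15: 0xCE = 11001110 → 2-byte char (#7). Advance 2.
Reached end at offset 17 after 7 code points.

7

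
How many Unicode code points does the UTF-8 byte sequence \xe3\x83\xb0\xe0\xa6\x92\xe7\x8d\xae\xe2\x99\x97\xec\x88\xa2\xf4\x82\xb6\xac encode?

6

Byte at offset 0: 0xE3 = 11100011 → 3-byte char (#1). Advance 3.
Byte at offset 3: 0xE0 = 11100000 → 3-byte char (#2). Advance 3.
Byte at offset 6: 0xE7 = 11100111 → 3-byte char (#3). Advance 3.
Byte at offset 9: 0xE2 = 11100010 → 3-byte char (#4). Advance 3.
Byte at offset 12: 0xEC = 11101100 → 3-byte char (#5). Advance 3.
Byte at offset 15: 0xF4 = 11110100 → 4-byte char (#6). Advance 4.
Reached end at offset 19 after 6 code points.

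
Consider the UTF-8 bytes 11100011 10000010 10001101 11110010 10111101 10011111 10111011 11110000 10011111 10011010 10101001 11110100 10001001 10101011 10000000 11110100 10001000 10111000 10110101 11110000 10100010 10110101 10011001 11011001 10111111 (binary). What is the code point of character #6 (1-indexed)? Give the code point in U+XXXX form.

Offset 0: leading byte 0xE3 = 11100011 → 3-byte char #1 = E3 82 8D.
Offset 3: leading byte 0xF2 = 11110010 → 4-byte char #2 = F2 BD 9F BB.
Offset 7: leading byte 0xF0 = 11110000 → 4-byte char #3 = F0 9F 9A A9.
Offset 11: leading byte 0xF4 = 11110100 → 4-byte char #4 = F4 89 AB 80.
Offset 15: leading byte 0xF4 = 11110100 → 4-byte char #5 = F4 88 B8 B5.
Offset 19: leading byte 0xF0 = 11110000 → 4-byte char #6 = F0 A2 B5 99.
Leading byte 0xF0 = 11110000 matches 11110xxx → 4-byte sequence.
Byte 1: 0xF0 = 11110000, payload 000 (3 bits).
Byte 2: 0xA2 = 10100010 (10xxxxxx ✓), payload 100010.
Byte 3: 0xB5 = 10110101 (10xxxxxx ✓), payload 110101.
Byte 4: 0x99 = 10011001 (10xxxxxx ✓), payload 011001.
Concatenate: 000100010110101011001 = 0x22D59 (21 bits → U+22D59).

U+22D59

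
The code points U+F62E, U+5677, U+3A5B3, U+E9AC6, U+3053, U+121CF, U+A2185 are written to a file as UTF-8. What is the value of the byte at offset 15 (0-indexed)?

U+F62E → 3-byte form EF 98 AE at offsets 0–2.
U+5677 → 3-byte form E5 99 B7 at offsets 3–5.
U+3A5B3 → 4-byte form F0 BA 96 B3 at offsets 6–9.
U+E9AC6 → 4-byte form F3 A9 AB 86 at offsets 10–13.
U+3053 → 3-byte form E3 81 93 at offsets 14–16.
Offset 15 falls in char 5's range; it's byte 2 of E3 81 93 = 0x81.

0x81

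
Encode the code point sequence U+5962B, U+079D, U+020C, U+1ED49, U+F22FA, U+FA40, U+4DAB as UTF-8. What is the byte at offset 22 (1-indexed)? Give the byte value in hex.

1-indexed offset 22 is 0-indexed offset 21.
U+5962B → 4-byte form F1 99 98 AB at offsets 0–3.
U+079D → 2-byte form DE 9D at offsets 4–5.
U+020C → 2-byte form C8 8C at offsets 6–7.
U+1ED49 → 4-byte form F0 9E B5 89 at offsets 8–11.
U+F22FA → 4-byte form F3 B2 8B BA at offsets 12–15.
U+FA40 → 3-byte form EF A9 80 at offsets 16–18.
U+4DAB → 3-byte form E4 B6 AB at offsets 19–21.
Offset 21 falls in char 7's range; it's byte 3 of E4 B6 AB = 0xAB.

0xAB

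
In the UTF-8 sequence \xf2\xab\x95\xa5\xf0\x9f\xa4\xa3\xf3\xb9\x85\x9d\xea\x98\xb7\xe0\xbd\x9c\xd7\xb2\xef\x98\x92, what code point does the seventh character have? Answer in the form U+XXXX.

U+F612

Offset 0: leading byte 0xF2 = 11110010 → 4-byte char #1 = F2 AB 95 A5.
Offset 4: leading byte 0xF0 = 11110000 → 4-byte char #2 = F0 9F A4 A3.
Offset 8: leading byte 0xF3 = 11110011 → 4-byte char #3 = F3 B9 85 9D.
Offset 12: leading byte 0xEA = 11101010 → 3-byte char #4 = EA 98 B7.
Offset 15: leading byte 0xE0 = 11100000 → 3-byte char #5 = E0 BD 9C.
Offset 18: leading byte 0xD7 = 11010111 → 2-byte char #6 = D7 B2.
Offset 20: leading byte 0xEF = 11101111 → 3-byte char #7 = EF 98 92.
Leading byte 0xEF = 11101111 matches 1110xxxx → 3-byte sequence.
Byte 1: 0xEF = 11101111, payload 1111 (4 bits).
Byte 2: 0x98 = 10011000 (10xxxxxx ✓), payload 011000.
Byte 3: 0x92 = 10010010 (10xxxxxx ✓), payload 010010.
Concatenate: 1111011000010010 = 0xF612 (16 bits → U+F612).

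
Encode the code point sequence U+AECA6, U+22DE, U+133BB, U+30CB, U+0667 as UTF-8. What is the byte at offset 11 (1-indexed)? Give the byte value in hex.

1-indexed offset 11 is 0-indexed offset 10.
U+AECA6 → 4-byte form F2 AE B2 A6 at offsets 0–3.
U+22DE → 3-byte form E2 8B 9E at offsets 4–6.
U+133BB → 4-byte form F0 93 8E BB at offsets 7–10.
Offset 10 falls in char 3's range; it's byte 4 of F0 93 8E BB = 0xBB.

0xBB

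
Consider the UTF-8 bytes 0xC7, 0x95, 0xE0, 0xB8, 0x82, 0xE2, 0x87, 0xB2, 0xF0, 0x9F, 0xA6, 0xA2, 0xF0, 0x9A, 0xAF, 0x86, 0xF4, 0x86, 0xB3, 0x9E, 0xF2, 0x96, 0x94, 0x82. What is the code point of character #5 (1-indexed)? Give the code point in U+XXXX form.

Offset 0: leading byte 0xC7 = 11000111 → 2-byte char #1 = C7 95.
Offset 2: leading byte 0xE0 = 11100000 → 3-byte char #2 = E0 B8 82.
Offset 5: leading byte 0xE2 = 11100010 → 3-byte char #3 = E2 87 B2.
Offset 8: leading byte 0xF0 = 11110000 → 4-byte char #4 = F0 9F A6 A2.
Offset 12: leading byte 0xF0 = 11110000 → 4-byte char #5 = F0 9A AF 86.
Leading byte 0xF0 = 11110000 matches 11110xxx → 4-byte sequence.
Byte 1: 0xF0 = 11110000, payload 000 (3 bits).
Byte 2: 0x9A = 10011010 (10xxxxxx ✓), payload 011010.
Byte 3: 0xAF = 10101111 (10xxxxxx ✓), payload 101111.
Byte 4: 0x86 = 10000110 (10xxxxxx ✓), payload 000110.
Concatenate: 000011010101111000110 = 0x1ABC6 (21 bits → U+1ABC6).

U+1ABC6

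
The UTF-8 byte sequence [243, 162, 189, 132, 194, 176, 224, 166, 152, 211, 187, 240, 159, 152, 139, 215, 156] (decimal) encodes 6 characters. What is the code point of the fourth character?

Offset 0: leading byte 0xF3 = 11110011 → 4-byte char #1 = F3 A2 BD 84.
Offset 4: leading byte 0xC2 = 11000010 → 2-byte char #2 = C2 B0.
Offset 6: leading byte 0xE0 = 11100000 → 3-byte char #3 = E0 A6 98.
Offset 9: leading byte 0xD3 = 11010011 → 2-byte char #4 = D3 BB.
Leading byte 0xD3 = 11010011 matches 110xxxxx → 2-byte sequence.
Byte 1: 0xD3 = 11010011, payload 10011 (5 bits).
Byte 2: 0xBB = 10111011 (10xxxxxx ✓), payload 111011.
Concatenate: 10011111011 = 0x4FB (11 bits → U+04FB).

U+04FB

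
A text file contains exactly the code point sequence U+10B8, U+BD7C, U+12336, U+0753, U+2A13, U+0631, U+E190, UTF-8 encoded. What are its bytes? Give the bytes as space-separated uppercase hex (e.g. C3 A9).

U+10B8: 3-byte form → E1 82 B8.
U+BD7C: 3-byte form → EB B5 BC.
U+12336: 4-byte form → F0 92 8C B6.
U+0753: 2-byte form → DD 93.
U+2A13: 3-byte form → E2 A8 93.
U+0631: 2-byte form → D8 B1.
U+E190: 3-byte form → EE 86 90.
Concatenated (20 bytes): E1 82 B8 EB B5 BC F0 92 8C B6 DD 93 E2 A8 93 D8 B1 EE 86 90.

E1 82 B8 EB B5 BC F0 92 8C B6 DD 93 E2 A8 93 D8 B1 EE 86 90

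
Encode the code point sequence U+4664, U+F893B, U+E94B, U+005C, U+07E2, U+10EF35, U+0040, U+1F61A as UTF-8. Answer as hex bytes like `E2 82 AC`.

U+4664: 3-byte form → E4 99 A4.
U+F893B: 4-byte form → F3 B8 A4 BB.
U+E94B: 3-byte form → EE A5 8B.
U+005C: 1-byte form → 5C.
U+07E2: 2-byte form → DF A2.
U+10EF35: 4-byte form → F4 8E BC B5.
U+0040: 1-byte form → 40.
U+1F61A: 4-byte form → F0 9F 98 9A.
Concatenated (22 bytes): E4 99 A4 F3 B8 A4 BB EE A5 8B 5C DF A2 F4 8E BC B5 40 F0 9F 98 9A.

E4 99 A4 F3 B8 A4 BB EE A5 8B 5C DF A2 F4 8E BC B5 40 F0 9F 98 9A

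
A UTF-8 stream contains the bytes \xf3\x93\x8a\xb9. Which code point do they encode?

Leading byte 0xF3 = 11110011 matches 11110xxx → 4-byte sequence.
Byte 1: 0xF3 = 11110011, payload 011 (3 bits).
Byte 2: 0x93 = 10010011 (10xxxxxx ✓), payload 010011.
Byte 3: 0x8A = 10001010 (10xxxxxx ✓), payload 001010.
Byte 4: 0xB9 = 10111001 (10xxxxxx ✓), payload 111001.
Concatenate: 011010011001010111001 = 0xD32B9 (21 bits → U+D32B9).

U+D32B9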